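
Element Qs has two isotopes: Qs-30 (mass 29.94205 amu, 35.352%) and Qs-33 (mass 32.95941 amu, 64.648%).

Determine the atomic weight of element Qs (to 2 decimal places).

31.89 amu

Ar = Σ fᵢ·mᵢ = 0.35352 × 29.94205 + 0.64648 × 32.95941
= 10.585114 + 21.307599 = 31.892713 amu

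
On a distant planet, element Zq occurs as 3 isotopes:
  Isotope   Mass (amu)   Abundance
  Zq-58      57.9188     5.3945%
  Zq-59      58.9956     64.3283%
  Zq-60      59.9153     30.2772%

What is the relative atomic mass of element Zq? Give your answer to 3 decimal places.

59.216 amu

Weight each isotope mass by its fractional abundance: 0.053945 × 57.9188 + 0.643283 × 58.9956 + 0.302772 × 59.9153
= 3.12443 + 37.95087 + 18.14068 = 59.21598 amu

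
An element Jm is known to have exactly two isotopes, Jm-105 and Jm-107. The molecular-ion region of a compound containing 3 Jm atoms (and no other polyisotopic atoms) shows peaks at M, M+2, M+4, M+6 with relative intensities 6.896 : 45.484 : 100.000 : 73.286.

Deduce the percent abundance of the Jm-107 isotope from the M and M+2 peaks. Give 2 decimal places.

68.74%

Let p = fractional abundance of Jm-105. I(M+2)/I(M) = [C(3,1)·p^2·(1−p)] / p^3 = 3·(1−p)/p = 45.484/6.896 = 6.5957
(1−p)/p = 6.5957/3 = 2.1986  ⇒  p = 1/(1 + 2.1986) = 0.3126
Jm-105: 31.26%, Jm-107: 68.74%.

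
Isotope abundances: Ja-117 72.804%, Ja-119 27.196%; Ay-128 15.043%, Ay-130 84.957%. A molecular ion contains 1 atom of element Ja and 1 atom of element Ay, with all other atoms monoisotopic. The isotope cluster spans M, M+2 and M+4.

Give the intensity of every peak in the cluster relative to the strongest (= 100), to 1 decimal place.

Element Ja pattern (n=1): 0.72804 : 0.27196
Element Ay pattern (n=1): 0.15043 : 0.84957
Convolve the two distributions (both contribute in 2-u steps):
  M: 0.72804×0.15043 = 0.109519
  M+2: 0.72804×0.84957 + 0.27196×0.15043 = 0.659432
  M+4: 0.27196×0.84957 = 0.231049
Scale to base peak (0.659432) = 100: 16.6 : 100.0 : 35.0

16.6 : 100.0 : 35.0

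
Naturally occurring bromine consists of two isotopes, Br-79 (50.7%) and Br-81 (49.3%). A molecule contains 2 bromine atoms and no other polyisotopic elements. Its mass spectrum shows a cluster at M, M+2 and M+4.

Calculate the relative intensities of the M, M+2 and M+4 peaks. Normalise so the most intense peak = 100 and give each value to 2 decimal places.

51.42 : 100.00 : 48.62

The 2 Br atoms are independent, so intensities follow the terms of (0.507 + 0.493)^2.
P(M) = 0.507^2 = 0.257049
P(M+2) = 2 × 0.507^1 × 0.493^1 = 0.499902
P(M+4) = 0.493^2 = 0.243049
The M+2 peak is largest (0.499902); scaling to 100 gives 51.42 : 100.00 : 48.62.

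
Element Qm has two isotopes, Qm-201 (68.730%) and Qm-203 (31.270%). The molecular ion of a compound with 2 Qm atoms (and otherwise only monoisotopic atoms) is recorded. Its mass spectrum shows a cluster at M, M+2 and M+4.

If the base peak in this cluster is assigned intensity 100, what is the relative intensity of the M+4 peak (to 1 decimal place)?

(0.68730 + 0.31270)^2 gives M 0.4724, M+2 0.4298, M+4 0.0978; the largest is M.
P(M) = C(2,0) × 0.68730^2 × 0.31270^0 = 1 × 0.47238129 × 1.0000 = 0.472381 (base)
P(M+4) = C(2,2) × 0.68730^0 × 0.31270^2 = 1 × 1.0000 × 0.09778129 = 0.097781
Relative intensity = 0.097781 / 0.472381 × 100 = 20.7

20.7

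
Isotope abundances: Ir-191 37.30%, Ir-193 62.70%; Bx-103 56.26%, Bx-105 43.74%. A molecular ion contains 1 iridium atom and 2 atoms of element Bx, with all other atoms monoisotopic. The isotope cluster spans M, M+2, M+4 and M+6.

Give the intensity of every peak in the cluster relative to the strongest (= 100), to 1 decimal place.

Iridium pattern (n=1): 0.3730 : 0.6270
Element Bx pattern (n=2): 0.31651876 : 0.49216248 : 0.19131876
Convolve the two distributions (both contribute in 2-u steps):
  M: 0.3730×0.31651876 = 0.118061
  M+2: 0.3730×0.49216248 + 0.6270×0.31651876 = 0.382034
  M+4: 0.3730×0.19131876 + 0.6270×0.49216248 = 0.379948
  M+6: 0.6270×0.19131876 = 0.119957
Scale to base peak (0.382034) = 100: 30.9 : 100.0 : 99.5 : 31.4

30.9 : 100.0 : 99.5 : 31.4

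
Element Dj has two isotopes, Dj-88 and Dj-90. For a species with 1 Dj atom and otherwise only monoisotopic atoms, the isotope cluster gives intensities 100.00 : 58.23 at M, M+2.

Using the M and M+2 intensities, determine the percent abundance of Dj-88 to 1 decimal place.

63.2%

If p is the fraction of Dj that is Dj-88, then I(M+2)/I(M) = [C(1,1)·p^0·(1−p)] / p^1 = 1·(1−p)/p = 58.23/100.00 = 0.5823
(1−p)/p = 0.5823/1 = 0.5823  ⇒  p = 1/(1 + 0.5823) = 0.6320
Dj-88: 63.2%, Dj-90: 36.8%.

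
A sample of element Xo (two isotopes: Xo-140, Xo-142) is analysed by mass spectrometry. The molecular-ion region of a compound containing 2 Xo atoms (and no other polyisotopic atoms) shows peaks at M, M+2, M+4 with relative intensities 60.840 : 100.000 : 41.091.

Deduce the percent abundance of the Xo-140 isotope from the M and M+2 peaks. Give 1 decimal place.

54.9%

Write p for the Xo-140 fraction. I(M+2)/I(M) = [C(2,1)·p^1·(1−p)] / p^2 = 2·(1−p)/p = 100.000/60.840 = 1.6437
(1−p)/p = 1.6437/2 = 0.8218  ⇒  p = 1/(1 + 0.8218) = 0.5489
Xo-140: 54.9%, Xo-142: 45.1%.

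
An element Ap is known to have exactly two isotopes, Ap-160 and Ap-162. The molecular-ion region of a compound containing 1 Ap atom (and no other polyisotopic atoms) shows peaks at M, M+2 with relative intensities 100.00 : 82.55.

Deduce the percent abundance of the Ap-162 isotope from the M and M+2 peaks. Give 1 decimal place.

45.2%

Let p = fractional abundance of Ap-160. I(M+2)/I(M) = [C(1,1)·p^0·(1−p)] / p^1 = 1·(1−p)/p = 82.55/100.00 = 0.8255
(1−p)/p = 0.8255/1 = 0.8255  ⇒  p = 1/(1 + 0.8255) = 0.5478
Ap-160: 54.8%, Ap-162: 45.2%.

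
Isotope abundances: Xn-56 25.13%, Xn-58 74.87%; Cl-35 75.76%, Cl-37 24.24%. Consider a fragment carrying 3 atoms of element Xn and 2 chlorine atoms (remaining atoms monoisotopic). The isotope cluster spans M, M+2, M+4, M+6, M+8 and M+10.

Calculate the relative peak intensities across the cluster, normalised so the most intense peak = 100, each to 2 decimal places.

2.25 : 21.57 : 73.09 : 100.00 : 44.25 : 6.10

Element Xn pattern (n=3): 0.01587002 : 0.14184501 : 0.42259992 : 0.41968505
Chlorine pattern (n=2): 0.57395776 : 0.36728448 : 0.05875776
Convolve the two distributions (both contribute in 2-u steps):
  M: 0.01587002×0.57395776 = 0.009109
  M+2: 0.01587002×0.36728448 + 0.14184501×0.57395776 = 0.087242
  M+4: 0.01587002×0.05875776 + 0.14184501×0.36728448 + 0.42259992×0.57395776 = 0.295584
  M+6: 0.14184501×0.05875776 + 0.42259992×0.36728448 + 0.41968505×0.57395776 = 0.404430
  M+8: 0.42259992×0.05875776 + 0.41968505×0.36728448 = 0.178975
  M+10: 0.41968505×0.05875776 = 0.024660
Scale to base peak (0.404430) = 100: 2.25 : 21.57 : 73.09 : 100.00 : 44.25 : 6.10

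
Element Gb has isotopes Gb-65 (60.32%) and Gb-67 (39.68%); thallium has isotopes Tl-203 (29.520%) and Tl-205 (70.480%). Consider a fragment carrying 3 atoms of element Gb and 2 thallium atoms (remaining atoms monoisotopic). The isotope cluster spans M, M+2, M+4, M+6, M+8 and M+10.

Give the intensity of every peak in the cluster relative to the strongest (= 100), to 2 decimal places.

5.64 : 38.06 : 92.61 : 100.00 : 49.40 : 9.15

Element Gb pattern (n=3): 0.21947446 : 0.43312733 : 0.28492195 : 0.06247626
Thallium pattern (n=2): 0.08714304 : 0.41611392 : 0.49674304
Convolve the two distributions (both contribute in 2-u steps):
  M: 0.21947446×0.08714304 = 0.019126
  M+2: 0.21947446×0.41611392 + 0.43312733×0.08714304 = 0.129070
  M+4: 0.21947446×0.49674304 + 0.43312733×0.41611392 + 0.28492195×0.08714304 = 0.314082
  M+6: 0.43312733×0.49674304 + 0.28492195×0.41611392 + 0.06247626×0.08714304 = 0.339157
  M+8: 0.28492195×0.49674304 + 0.06247626×0.41611392 = 0.167530
  M+10: 0.06247626×0.49674304 = 0.031035
Scale to base peak (0.339157) = 100: 5.64 : 38.06 : 92.61 : 100.00 : 49.40 : 9.15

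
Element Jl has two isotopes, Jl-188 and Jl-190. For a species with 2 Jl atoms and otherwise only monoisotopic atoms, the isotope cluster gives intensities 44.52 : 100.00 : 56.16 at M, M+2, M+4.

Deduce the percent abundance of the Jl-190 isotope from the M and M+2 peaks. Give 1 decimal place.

52.9%

If p is the fraction of Jl that is Jl-188, then I(M+2)/I(M) = [C(2,1)·p^1·(1−p)] / p^2 = 2·(1−p)/p = 100.00/44.52 = 2.2462
(1−p)/p = 2.2462/2 = 1.1231  ⇒  p = 1/(1 + 1.1231) = 0.4710
Jl-188: 47.1%, Jl-190: 52.9%.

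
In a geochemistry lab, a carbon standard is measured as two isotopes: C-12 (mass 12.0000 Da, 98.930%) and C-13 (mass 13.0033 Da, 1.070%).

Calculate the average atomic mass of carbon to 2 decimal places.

The abundance-weighted mean is 0.98930 × 12.0000 + 0.01070 × 13.0033
= 11.87160 + 0.13914 = 12.01074 Da

12.01 Da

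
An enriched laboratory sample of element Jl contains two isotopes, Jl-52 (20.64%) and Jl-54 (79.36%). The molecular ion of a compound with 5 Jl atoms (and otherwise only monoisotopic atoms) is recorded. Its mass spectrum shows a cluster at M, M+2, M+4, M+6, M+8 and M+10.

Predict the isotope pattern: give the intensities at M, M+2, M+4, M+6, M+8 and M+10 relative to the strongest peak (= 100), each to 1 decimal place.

0.1 : 1.8 : 13.5 : 52.0 : 100.0 : 76.9

Each Jl atom is independently Jl-52 (p = 0.2064) or Jl-54 (q = 0.7936); the cluster is the binomial expansion (p + q)^5.
P(M) = 0.2064^5 = 0.000375
P(M+2) = 5 × 0.2064^4 × 0.7936^1 = 0.007201
P(M+4) = 10 × 0.2064^3 × 0.7936^2 = 0.055377
P(M+6) = 10 × 0.2064^2 × 0.7936^3 = 0.212924
P(M+8) = 5 × 0.2064^1 × 0.7936^4 = 0.409342
P(M+10) = 0.7936^5 = 0.314781
The M+8 peak is largest (0.409342); scaling to 100 gives 0.1 : 1.8 : 13.5 : 52.0 : 100.0 : 76.9.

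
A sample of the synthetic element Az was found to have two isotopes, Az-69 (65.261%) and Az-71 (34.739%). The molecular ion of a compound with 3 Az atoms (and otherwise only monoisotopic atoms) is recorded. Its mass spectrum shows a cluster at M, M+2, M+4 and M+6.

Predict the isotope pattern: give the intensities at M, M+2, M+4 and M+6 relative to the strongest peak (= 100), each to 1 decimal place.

62.6 : 100.0 : 53.2 : 9.4

Expanding (0.65261 + 0.34739)^3:
P(M) = 0.65261^3 = 0.277946
P(M+2) = 3 × 0.65261^2 × 0.34739^1 = 0.443860
P(M+4) = 3 × 0.65261^1 × 0.34739^2 = 0.236271
P(M+6) = 0.34739^3 = 0.041923
The M+2 peak is largest (0.443860); scaling to 100 gives 62.6 : 100.0 : 53.2 : 9.4.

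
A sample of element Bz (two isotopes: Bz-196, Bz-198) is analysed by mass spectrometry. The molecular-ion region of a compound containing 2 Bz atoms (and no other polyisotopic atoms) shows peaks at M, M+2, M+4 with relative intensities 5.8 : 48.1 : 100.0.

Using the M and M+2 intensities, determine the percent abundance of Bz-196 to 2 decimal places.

If p is the fraction of Bz that is Bz-196, then I(M+2)/I(M) = [C(2,1)·p^1·(1−p)] / p^2 = 2·(1−p)/p = 48.1/5.8 = 8.2931
(1−p)/p = 8.2931/2 = 4.1466  ⇒  p = 1/(1 + 4.1466) = 0.1943
Bz-196: 19.43%, Bz-198: 80.57%.

19.43%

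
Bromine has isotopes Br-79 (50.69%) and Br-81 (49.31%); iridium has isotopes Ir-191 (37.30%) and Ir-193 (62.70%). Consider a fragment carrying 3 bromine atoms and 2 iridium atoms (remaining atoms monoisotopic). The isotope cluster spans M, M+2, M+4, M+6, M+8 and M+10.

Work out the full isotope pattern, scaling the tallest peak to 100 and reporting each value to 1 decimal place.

Bromine pattern (n=3): 0.13024674 : 0.3801026 : 0.36975457 : 0.11989609
Iridium pattern (n=2): 0.139129 : 0.467742 : 0.393129
Convolve the two distributions (both contribute in 2-u steps):
  M: 0.13024674×0.139129 = 0.018121
  M+2: 0.13024674×0.467742 + 0.3801026×0.139129 = 0.113805
  M+4: 0.13024674×0.393129 + 0.3801026×0.467742 + 0.36975457×0.139129 = 0.280437
  M+6: 0.3801026×0.393129 + 0.36975457×0.467742 + 0.11989609×0.139129 = 0.339060
  M+8: 0.36975457×0.393129 + 0.11989609×0.467742 = 0.201442
  M+10: 0.11989609×0.393129 = 0.047135
Scale to base peak (0.339060) = 100: 5.3 : 33.6 : 82.7 : 100.0 : 59.4 : 13.9

5.3 : 33.6 : 82.7 : 100.0 : 59.4 : 13.9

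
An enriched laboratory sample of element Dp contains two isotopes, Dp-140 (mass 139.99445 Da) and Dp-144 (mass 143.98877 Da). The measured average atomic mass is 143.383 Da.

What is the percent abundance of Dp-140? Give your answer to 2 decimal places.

15.17%

Let x be the fractional abundance of Dp-140; then Dp-144 has abundance 1 − x.
139.99445·x + 143.98877·(1 − x) = 143.383
(139.99445 − 143.98877)·x = 143.383 − 143.98877
x = -0.60577 / -3.99432 = 0.15166 → 15.17% Dp-140, 84.83% Dp-144.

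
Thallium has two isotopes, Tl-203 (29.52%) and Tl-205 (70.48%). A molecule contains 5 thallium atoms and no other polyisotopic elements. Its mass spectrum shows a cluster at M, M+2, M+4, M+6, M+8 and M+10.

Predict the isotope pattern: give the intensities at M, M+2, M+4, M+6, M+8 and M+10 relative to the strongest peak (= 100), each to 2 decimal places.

0.62 : 7.35 : 35.09 : 83.77 : 100.00 : 47.75

Expanding (0.2952 + 0.7048)^5:
P(M) = 0.2952^5 = 0.002242
P(M+2) = 5 × 0.2952^4 × 0.7048^1 = 0.026761
P(M+4) = 10 × 0.2952^3 × 0.7048^2 = 0.127785
P(M+6) = 10 × 0.2952^2 × 0.7048^3 = 0.305092
P(M+8) = 5 × 0.2952^1 × 0.7048^4 = 0.364208
P(M+10) = 0.7048^5 = 0.173912
The M+8 peak is largest (0.364208); scaling to 100 gives 0.62 : 7.35 : 35.09 : 83.77 : 100.00 : 47.75.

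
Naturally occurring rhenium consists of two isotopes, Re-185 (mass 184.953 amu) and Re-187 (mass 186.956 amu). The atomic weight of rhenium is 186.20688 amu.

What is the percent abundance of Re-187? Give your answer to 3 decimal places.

With x = fraction of Re-185 (so Re-187 is 1 − x):
184.953·x + 186.956·(1 − x) = 186.20688
(184.953 − 186.956)·x = 186.20688 − 186.956
x = -0.74912 / -2.003 = 0.37400 → 37.400% Re-185, 62.600% Re-187.

62.600%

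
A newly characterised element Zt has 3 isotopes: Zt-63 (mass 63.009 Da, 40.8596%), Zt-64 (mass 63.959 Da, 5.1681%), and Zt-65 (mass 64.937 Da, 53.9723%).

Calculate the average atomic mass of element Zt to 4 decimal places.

Average mass = Σ (abundance × isotope mass) = 0.408596 × 63.009 + 0.051681 × 63.959 + 0.539723 × 64.937
= 25.74523 + 3.30547 + 35.04799 = 64.09869 Da

64.0987 Da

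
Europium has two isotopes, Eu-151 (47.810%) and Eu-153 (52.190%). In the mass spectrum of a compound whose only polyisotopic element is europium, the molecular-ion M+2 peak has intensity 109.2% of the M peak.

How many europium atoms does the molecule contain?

1

The M+2/M ratio from n Eu atoms is n · q/p = n · 0.52190/0.47810.
n = 1.092 × 0.47810/0.52190 = 1.00 ≈ 1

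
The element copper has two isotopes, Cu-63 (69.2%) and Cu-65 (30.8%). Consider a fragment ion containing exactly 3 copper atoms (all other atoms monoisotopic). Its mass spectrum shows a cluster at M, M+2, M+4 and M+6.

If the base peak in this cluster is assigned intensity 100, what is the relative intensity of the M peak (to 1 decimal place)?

74.9

(0.692 + 0.308)^3 gives M 0.3314, M+2 0.4425, M+4 0.1969, M+6 0.0292; the largest is M+2.
P(M+2) = C(3,1) × 0.692^2 × 0.308^1 = 3 × 0.478864 × 0.3080 = 0.442470 (base)
P(M) = C(3,0) × 0.692^3 × 0.308^0 = 1 × 0.33137389 × 1.0000 = 0.331374
Relative intensity = 0.331374 / 0.442470 × 100 = 74.9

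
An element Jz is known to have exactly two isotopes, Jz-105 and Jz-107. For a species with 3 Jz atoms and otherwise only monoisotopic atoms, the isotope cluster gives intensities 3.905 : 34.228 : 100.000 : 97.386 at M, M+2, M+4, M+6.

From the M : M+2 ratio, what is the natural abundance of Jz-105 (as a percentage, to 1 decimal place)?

25.5%

Write p for the Jz-105 fraction. I(M+2)/I(M) = [C(3,1)·p^2·(1−p)] / p^3 = 3·(1−p)/p = 34.228/3.905 = 8.7652
(1−p)/p = 8.7652/3 = 2.9217  ⇒  p = 1/(1 + 2.9217) = 0.2550
Jz-105: 25.5%, Jz-107: 74.5%.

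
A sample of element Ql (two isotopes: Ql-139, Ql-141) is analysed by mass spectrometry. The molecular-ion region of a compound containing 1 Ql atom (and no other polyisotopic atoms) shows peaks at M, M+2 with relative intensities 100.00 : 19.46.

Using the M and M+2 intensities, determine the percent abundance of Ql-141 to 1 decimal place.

16.3%

Write p for the Ql-139 fraction. I(M+2)/I(M) = [C(1,1)·p^0·(1−p)] / p^1 = 1·(1−p)/p = 19.46/100.00 = 0.1946
(1−p)/p = 0.1946/1 = 0.1946  ⇒  p = 1/(1 + 0.1946) = 0.8371
Ql-139: 83.7%, Ql-141: 16.3%.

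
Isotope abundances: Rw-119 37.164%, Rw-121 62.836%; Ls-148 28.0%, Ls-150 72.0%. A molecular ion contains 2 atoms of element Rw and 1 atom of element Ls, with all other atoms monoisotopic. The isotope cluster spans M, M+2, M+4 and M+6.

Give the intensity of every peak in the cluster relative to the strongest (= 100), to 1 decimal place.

Element Rw pattern (n=2): 0.13811629 : 0.46704742 : 0.39483629
Element Ls pattern (n=1): 0.2800 : 0.7200
Convolve the two distributions (both contribute in 2-u steps):
  M: 0.13811629×0.2800 = 0.038673
  M+2: 0.13811629×0.7200 + 0.46704742×0.2800 = 0.230217
  M+4: 0.46704742×0.7200 + 0.39483629×0.2800 = 0.446828
  M+6: 0.39483629×0.7200 = 0.284282
Scale to base peak (0.446828) = 100: 8.7 : 51.5 : 100.0 : 63.6

8.7 : 51.5 : 100.0 : 63.6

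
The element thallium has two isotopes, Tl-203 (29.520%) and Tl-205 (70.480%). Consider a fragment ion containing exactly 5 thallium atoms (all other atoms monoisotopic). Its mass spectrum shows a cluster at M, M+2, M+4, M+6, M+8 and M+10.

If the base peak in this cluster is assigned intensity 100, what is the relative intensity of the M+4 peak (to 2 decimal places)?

Binomial terms of (0.29520 + 0.70480)^5: M 0.0022, M+2 0.0268, M+4 0.1278, M+6 0.3051, M+8 0.3642, M+10 0.1739 → M+8 is the base peak.
P(M+8) = C(5,4) × 0.29520^1 × 0.70480^4 = 5 × 0.2952 × 0.24675365 = 0.364208 (base)
P(M+4) = C(5,2) × 0.29520^3 × 0.70480^2 = 10 × 0.02572463 × 0.49674304 = 0.127785
Relative intensity = 0.127785 / 0.364208 × 100 = 35.09

35.09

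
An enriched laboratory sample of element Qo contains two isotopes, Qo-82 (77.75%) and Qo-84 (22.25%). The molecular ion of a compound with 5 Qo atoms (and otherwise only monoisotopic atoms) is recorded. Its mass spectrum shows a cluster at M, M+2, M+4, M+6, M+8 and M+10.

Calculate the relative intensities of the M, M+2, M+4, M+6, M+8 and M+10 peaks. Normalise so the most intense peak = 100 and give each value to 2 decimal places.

The 5 Qo atoms are independent, so intensities follow the terms of (0.7775 + 0.2225)^5.
P(M) = 0.7775^5 = 0.284120
P(M+2) = 5 × 0.7775^4 × 0.2225^1 = 0.406538
P(M+4) = 10 × 0.7775^3 × 0.2225^2 = 0.232681
P(M+6) = 10 × 0.7775^2 × 0.2225^3 = 0.066587
P(M+8) = 5 × 0.7775^1 × 0.2225^4 = 0.009528
P(M+10) = 0.2225^5 = 0.000545
The M+2 peak is largest (0.406538); scaling to 100 gives 69.89 : 100.00 : 57.23 : 16.38 : 2.34 : 0.13.

69.89 : 100.00 : 57.23 : 16.38 : 2.34 : 0.13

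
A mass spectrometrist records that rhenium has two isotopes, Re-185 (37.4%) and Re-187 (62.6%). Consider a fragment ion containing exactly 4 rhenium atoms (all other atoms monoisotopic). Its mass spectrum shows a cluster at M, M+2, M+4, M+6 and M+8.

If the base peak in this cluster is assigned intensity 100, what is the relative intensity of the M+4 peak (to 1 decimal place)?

89.6

(0.374 + 0.626)^4 gives M 0.0196, M+2 0.1310, M+4 0.3289, M+6 0.3670, M+8 0.1536; the largest is M+6.
P(M+6) = C(4,3) × 0.374^1 × 0.626^3 = 4 × 0.3740 × 0.24531438 = 0.366990 (base)
P(M+4) = C(4,2) × 0.374^2 × 0.626^2 = 6 × 0.139876 × 0.391876 = 0.328884
Relative intensity = 0.328884 / 0.366990 × 100 = 89.6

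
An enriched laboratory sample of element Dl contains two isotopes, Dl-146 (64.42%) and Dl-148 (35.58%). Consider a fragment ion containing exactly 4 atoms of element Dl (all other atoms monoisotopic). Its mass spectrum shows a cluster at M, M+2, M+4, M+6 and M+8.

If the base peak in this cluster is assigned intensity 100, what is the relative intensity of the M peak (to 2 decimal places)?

(0.6442 + 0.3558)^4 gives M 0.1722, M+2 0.3805, M+4 0.3152, M+6 0.1161, M+8 0.0160; the largest is M+2.
P(M+2) = C(4,1) × 0.6442^3 × 0.3558^1 = 4 × 0.2673389 × 0.3558 = 0.380477 (base)
P(M) = C(4,0) × 0.6442^4 × 0.3558^0 = 1 × 0.17221972 × 1.0000 = 0.172220
Relative intensity = 0.172220 / 0.380477 × 100 = 45.26

45.26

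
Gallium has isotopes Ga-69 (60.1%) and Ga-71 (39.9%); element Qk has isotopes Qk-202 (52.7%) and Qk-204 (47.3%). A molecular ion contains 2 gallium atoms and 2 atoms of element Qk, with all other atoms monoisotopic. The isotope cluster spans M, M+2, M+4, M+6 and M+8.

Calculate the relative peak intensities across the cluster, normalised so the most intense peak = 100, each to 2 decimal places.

27.55 : 86.03 : 100.00 : 51.26 : 9.78

Gallium pattern (n=2): 0.361201 : 0.479598 : 0.159201
Element Qk pattern (n=2): 0.277729 : 0.498542 : 0.223729
Convolve the two distributions (both contribute in 2-u steps):
  M: 0.361201×0.277729 = 0.100316
  M+2: 0.361201×0.498542 + 0.479598×0.277729 = 0.313272
  M+4: 0.361201×0.223729 + 0.479598×0.498542 + 0.159201×0.277729 = 0.364126
  M+6: 0.479598×0.223729 + 0.159201×0.498542 = 0.186668
  M+8: 0.159201×0.223729 = 0.035618
Scale to base peak (0.364126) = 100: 27.55 : 86.03 : 100.00 : 51.26 : 9.78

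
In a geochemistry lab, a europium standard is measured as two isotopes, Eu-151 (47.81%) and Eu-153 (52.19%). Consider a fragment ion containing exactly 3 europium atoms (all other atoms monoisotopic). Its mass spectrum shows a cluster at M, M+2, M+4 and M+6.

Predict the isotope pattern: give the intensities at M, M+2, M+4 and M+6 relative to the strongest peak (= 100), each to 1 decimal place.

28.0 : 91.6 : 100.0 : 36.4

Each Eu atom is independently Eu-151 (p = 0.4781) or Eu-153 (q = 0.5219); the cluster is the binomial expansion (p + q)^3.
P(M) = 0.4781^3 = 0.109284
P(M+2) = 3 × 0.4781^2 × 0.5219^1 = 0.357887
P(M+4) = 3 × 0.4781^1 × 0.5219^2 = 0.390674
P(M+6) = 0.5219^3 = 0.142155
The M+4 peak is largest (0.390674); scaling to 100 gives 28.0 : 91.6 : 100.0 : 36.4.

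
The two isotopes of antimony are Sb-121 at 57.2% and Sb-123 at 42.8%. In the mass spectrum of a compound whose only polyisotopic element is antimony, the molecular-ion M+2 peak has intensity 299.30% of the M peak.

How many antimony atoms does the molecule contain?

For n independent Sb atoms, I(M+2)/I(M) = n · (abundance Sb-123) / (abundance Sb-121) = n · 0.428/0.572.
n = 2.9930 × 0.572/0.428 = 4.00 ≈ 4

4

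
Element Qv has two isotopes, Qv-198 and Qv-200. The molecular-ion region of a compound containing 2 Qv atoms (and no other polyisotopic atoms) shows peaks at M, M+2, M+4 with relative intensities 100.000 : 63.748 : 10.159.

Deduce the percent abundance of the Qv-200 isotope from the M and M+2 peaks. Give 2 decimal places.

Let p = fractional abundance of Qv-198. I(M+2)/I(M) = [C(2,1)·p^1·(1−p)] / p^2 = 2·(1−p)/p = 63.748/100.000 = 0.6375
(1−p)/p = 0.6375/2 = 0.3187  ⇒  p = 1/(1 + 0.3187) = 0.7583
Qv-198: 75.83%, Qv-200: 24.17%.

24.17%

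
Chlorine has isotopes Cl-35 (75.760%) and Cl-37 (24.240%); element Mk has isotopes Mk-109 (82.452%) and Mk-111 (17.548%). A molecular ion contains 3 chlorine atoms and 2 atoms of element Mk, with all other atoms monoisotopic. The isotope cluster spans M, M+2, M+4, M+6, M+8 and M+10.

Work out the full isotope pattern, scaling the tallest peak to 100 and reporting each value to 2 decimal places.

72.17 : 100.00 : 54.92 : 14.94 : 2.01 : 0.11

Chlorine pattern (n=3): 0.4348304 : 0.41738208 : 0.13354464 : 0.01424288
Element Mk pattern (n=2): 0.67983323 : 0.28937354 : 0.03079323
Convolve the two distributions (both contribute in 2-u steps):
  M: 0.4348304×0.67983323 = 0.295612
  M+2: 0.4348304×0.28937354 + 0.41738208×0.67983323 = 0.409579
  M+4: 0.4348304×0.03079323 + 0.41738208×0.28937354 + 0.13354464×0.67983323 = 0.224957
  M+6: 0.41738208×0.03079323 + 0.13354464×0.28937354 + 0.01424288×0.67983323 = 0.061180
  M+8: 0.13354464×0.03079323 + 0.01424288×0.28937354 = 0.008234
  M+10: 0.01424288×0.03079323 = 0.000439
Scale to base peak (0.409579) = 100: 72.17 : 100.00 : 54.92 : 14.94 : 2.01 : 0.11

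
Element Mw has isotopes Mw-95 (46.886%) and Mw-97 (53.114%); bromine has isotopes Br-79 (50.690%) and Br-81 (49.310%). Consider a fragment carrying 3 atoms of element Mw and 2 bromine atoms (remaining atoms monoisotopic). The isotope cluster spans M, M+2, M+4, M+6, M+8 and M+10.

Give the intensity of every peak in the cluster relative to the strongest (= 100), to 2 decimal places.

8.22 : 43.95 : 93.82 : 100.00 : 53.22 : 11.31

Element Mw pattern (n=3): 0.10306935 : 0.35028104 : 0.39680986 : 0.14983975
Bromine pattern (n=2): 0.25694761 : 0.49990478 : 0.24314761
Convolve the two distributions (both contribute in 2-u steps):
  M: 0.10306935×0.25694761 = 0.026483
  M+2: 0.10306935×0.49990478 + 0.35028104×0.25694761 = 0.141529
  M+4: 0.10306935×0.24314761 + 0.35028104×0.49990478 + 0.39680986×0.25694761 = 0.302128
  M+6: 0.35028104×0.24314761 + 0.39680986×0.49990478 + 0.14983975×0.25694761 = 0.322038
  M+8: 0.39680986×0.24314761 + 0.14983975×0.49990478 = 0.171389
  M+10: 0.14983975×0.24314761 = 0.036433
Scale to base peak (0.322038) = 100: 8.22 : 43.95 : 93.82 : 100.00 : 53.22 : 11.31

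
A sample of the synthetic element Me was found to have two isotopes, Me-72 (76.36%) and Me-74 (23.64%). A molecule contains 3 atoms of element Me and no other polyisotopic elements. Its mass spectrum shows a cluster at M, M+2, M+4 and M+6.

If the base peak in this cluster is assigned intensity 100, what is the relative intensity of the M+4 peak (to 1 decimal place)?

Term probabilities: M 0.4452, M+2 0.4135, M+4 0.1280, M+6 0.0132. Base peak = M.
P(M) = C(3,0) × 0.7636^3 × 0.2364^0 = 1 × 0.44524368 × 1.0000 = 0.445244 (base)
P(M+4) = C(3,2) × 0.7636^1 × 0.2364^2 = 3 × 0.7636 × 0.05588496 = 0.128021
Relative intensity = 0.128021 / 0.445244 × 100 = 28.8

28.8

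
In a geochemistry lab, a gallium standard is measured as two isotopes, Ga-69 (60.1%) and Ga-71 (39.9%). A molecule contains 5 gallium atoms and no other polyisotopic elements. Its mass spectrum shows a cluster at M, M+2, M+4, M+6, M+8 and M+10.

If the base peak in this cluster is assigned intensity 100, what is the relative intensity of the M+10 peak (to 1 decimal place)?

Binomial terms of (0.601 + 0.399)^5: M 0.0784, M+2 0.2603, M+4 0.3456, M+6 0.2294, M+8 0.0762, M+10 0.0101 → M+4 is the base peak.
P(M+4) = C(5,2) × 0.601^3 × 0.399^2 = 10 × 0.2170818 × 0.159201 = 0.345596 (base)
P(M+10) = C(5,5) × 0.601^0 × 0.399^5 = 1 × 1.0000 × 0.01011264 = 0.010113
Relative intensity = 0.010113 / 0.345596 × 100 = 2.9

2.9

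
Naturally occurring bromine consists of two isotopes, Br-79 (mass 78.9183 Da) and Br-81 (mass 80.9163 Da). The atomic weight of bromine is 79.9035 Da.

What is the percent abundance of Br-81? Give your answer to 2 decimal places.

49.31%

Writing the weighted mean with unknown fraction x of Br-79:
78.9183·x + 80.9163·(1 − x) = 79.9035
(78.9183 − 80.9163)·x = 79.9035 − 80.9163
x = -1.0128 / -1.9980 = 0.50691 → 50.69% Br-79, 49.31% Br-81.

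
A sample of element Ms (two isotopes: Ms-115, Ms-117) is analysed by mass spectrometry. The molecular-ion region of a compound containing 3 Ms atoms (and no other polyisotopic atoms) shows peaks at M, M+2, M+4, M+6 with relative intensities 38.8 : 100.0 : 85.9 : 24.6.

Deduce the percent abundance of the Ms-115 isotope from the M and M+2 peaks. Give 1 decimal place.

53.8%

Write p for the Ms-115 fraction. I(M+2)/I(M) = [C(3,1)·p^2·(1−p)] / p^3 = 3·(1−p)/p = 100.0/38.8 = 2.5773
(1−p)/p = 2.5773/3 = 0.8591  ⇒  p = 1/(1 + 0.8591) = 0.5379
Ms-115: 53.8%, Ms-117: 46.2%.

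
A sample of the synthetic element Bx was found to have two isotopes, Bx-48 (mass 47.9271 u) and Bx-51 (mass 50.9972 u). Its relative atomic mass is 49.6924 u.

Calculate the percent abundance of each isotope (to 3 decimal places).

Bx-48: 42.500%, Bx-51: 57.500%

Writing the weighted mean with unknown fraction x of Bx-48:
47.9271·x + 50.9972·(1 − x) = 49.6924
(47.9271 − 50.9972)·x = 49.6924 − 50.9972
x = -1.3048 / -3.0701 = 0.42500 → 42.500% Bx-48, 57.500% Bx-51.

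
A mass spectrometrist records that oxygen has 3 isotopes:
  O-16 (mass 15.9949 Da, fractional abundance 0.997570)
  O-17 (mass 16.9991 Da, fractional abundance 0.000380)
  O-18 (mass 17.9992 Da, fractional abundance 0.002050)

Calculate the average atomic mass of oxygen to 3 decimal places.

The abundance-weighted mean is 0.997570 × 15.9949 + 0.000380 × 16.9991 + 0.002050 × 17.9992
= 15.95603 + 0.00646 + 0.03690 = 15.99939 Da

15.999 Da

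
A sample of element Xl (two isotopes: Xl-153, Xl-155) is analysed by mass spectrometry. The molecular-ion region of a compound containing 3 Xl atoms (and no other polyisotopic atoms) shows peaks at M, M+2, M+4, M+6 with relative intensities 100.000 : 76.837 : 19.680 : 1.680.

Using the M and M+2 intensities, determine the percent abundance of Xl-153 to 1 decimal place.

79.6%

Write p for the Xl-153 fraction. I(M+2)/I(M) = [C(3,1)·p^2·(1−p)] / p^3 = 3·(1−p)/p = 76.837/100.000 = 0.7684
(1−p)/p = 0.7684/3 = 0.2561  ⇒  p = 1/(1 + 0.2561) = 0.7961
Xl-153: 79.6%, Xl-155: 20.4%.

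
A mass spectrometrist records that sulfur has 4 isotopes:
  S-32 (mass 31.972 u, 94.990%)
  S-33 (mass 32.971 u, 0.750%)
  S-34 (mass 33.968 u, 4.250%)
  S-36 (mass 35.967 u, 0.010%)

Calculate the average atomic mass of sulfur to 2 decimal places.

32.06 u

Weight each isotope mass by its fractional abundance: 0.94990 × 31.972 + 0.00750 × 32.971 + 0.04250 × 33.968 + 0.00010 × 35.967
= 30.3702 + 0.2473 + 1.4436 + 0.0036 = 32.0647 u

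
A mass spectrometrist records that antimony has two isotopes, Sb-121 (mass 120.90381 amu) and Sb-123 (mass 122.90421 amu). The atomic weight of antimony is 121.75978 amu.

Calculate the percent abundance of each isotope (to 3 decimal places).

With x = fraction of Sb-121 (so Sb-123 is 1 − x):
120.90381·x + 122.90421·(1 − x) = 121.75978
(120.90381 − 122.90421)·x = 121.75978 − 122.90421
x = -1.14443 / -2.00040 = 0.57210 → 57.210% Sb-121, 42.790% Sb-123.

Sb-121: 57.210%, Sb-123: 42.790%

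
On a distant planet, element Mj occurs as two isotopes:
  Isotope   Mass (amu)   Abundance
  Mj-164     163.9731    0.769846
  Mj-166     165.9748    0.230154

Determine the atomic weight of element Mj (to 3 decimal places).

164.434 amu

The abundance-weighted mean is 0.769846 × 163.9731 + 0.230154 × 165.9748
= 126.23404 + 38.19976 = 164.43380 amu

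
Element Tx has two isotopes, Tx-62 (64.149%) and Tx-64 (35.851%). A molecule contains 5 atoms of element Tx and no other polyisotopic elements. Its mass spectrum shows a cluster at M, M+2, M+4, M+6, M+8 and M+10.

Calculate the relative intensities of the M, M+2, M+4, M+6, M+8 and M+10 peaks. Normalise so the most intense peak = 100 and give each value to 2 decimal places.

32.02 : 89.47 : 100.00 : 55.89 : 15.62 : 1.75

Each Tx atom is independently Tx-62 (p = 0.64149) or Tx-64 (q = 0.35851); the cluster is the binomial expansion (p + q)^5.
P(M) = 0.64149^5 = 0.108630
P(M+2) = 5 × 0.64149^4 × 0.35851^1 = 0.303550
P(M+4) = 10 × 0.64149^3 × 0.35851^2 = 0.339291
P(M+6) = 10 × 0.64149^2 × 0.35851^3 = 0.189620
P(M+8) = 5 × 0.64149^1 × 0.35851^4 = 0.052986
P(M+10) = 0.35851^5 = 0.005923
The M+4 peak is largest (0.339291); scaling to 100 gives 32.02 : 89.47 : 100.00 : 55.89 : 15.62 : 1.75.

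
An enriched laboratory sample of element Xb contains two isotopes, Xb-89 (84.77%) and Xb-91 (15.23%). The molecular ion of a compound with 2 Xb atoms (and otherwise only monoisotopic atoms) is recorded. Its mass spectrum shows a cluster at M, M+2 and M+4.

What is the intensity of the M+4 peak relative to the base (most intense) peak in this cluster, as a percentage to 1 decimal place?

(0.8477 + 0.1523)^2 gives M 0.7186, M+2 0.2582, M+4 0.0232; the largest is M.
P(M) = C(2,0) × 0.8477^2 × 0.1523^0 = 1 × 0.71859529 × 1.0000 = 0.718595 (base)
P(M+4) = C(2,2) × 0.8477^0 × 0.1523^2 = 1 × 1.0000 × 0.02319529 = 0.023195
Relative intensity = 0.023195 / 0.718595 × 100 = 3.2

3.2%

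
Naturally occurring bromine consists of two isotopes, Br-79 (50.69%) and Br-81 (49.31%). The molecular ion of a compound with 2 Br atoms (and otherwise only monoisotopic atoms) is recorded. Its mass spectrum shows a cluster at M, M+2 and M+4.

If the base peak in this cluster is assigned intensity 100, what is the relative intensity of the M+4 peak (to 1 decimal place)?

48.6

Binomial terms of (0.5069 + 0.4931)^2: M 0.2569, M+2 0.4999, M+4 0.2431 → M+2 is the base peak.
P(M+2) = C(2,1) × 0.5069^1 × 0.4931^1 = 2 × 0.5069 × 0.4931 = 0.499905 (base)
P(M+4) = C(2,2) × 0.5069^0 × 0.4931^2 = 1 × 1.0000 × 0.24314761 = 0.243148
Relative intensity = 0.243148 / 0.499905 × 100 = 48.6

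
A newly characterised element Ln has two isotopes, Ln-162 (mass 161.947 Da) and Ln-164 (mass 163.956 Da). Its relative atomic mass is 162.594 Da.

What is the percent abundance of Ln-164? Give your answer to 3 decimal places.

With x = fraction of Ln-162 (so Ln-164 is 1 − x):
161.947·x + 163.956·(1 − x) = 162.594
(161.947 − 163.956)·x = 162.594 − 163.956
x = -1.362 / -2.009 = 0.67795 → 67.795% Ln-162, 32.205% Ln-164.

32.205%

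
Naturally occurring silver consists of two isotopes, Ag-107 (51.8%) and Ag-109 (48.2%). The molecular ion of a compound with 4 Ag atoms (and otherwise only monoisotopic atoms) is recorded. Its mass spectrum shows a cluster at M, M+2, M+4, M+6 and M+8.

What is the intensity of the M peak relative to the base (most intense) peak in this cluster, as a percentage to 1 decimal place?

19.2%

(0.518 + 0.482)^4 gives M 0.0720, M+2 0.2680, M+4 0.3740, M+6 0.2320, M+8 0.0540; the largest is M+4.
P(M+4) = C(4,2) × 0.518^2 × 0.482^2 = 6 × 0.268324 × 0.232324 = 0.374029 (base)
P(M) = C(4,0) × 0.518^4 × 0.482^0 = 1 × 0.07199777 × 1.0000 = 0.071998
Relative intensity = 0.071998 / 0.374029 × 100 = 19.2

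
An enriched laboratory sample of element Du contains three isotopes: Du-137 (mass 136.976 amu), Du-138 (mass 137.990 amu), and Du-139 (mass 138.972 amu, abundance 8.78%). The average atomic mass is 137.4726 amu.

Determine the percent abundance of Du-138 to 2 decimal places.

Let x and y be the fractions of Du-137 and Du-138. Then x + y = 1 − 0.0878 = 0.9122 and 136.976x + 137.990y = 137.4726 − 0.0878×138.972 = 125.2708584.
Substituting: 136.976x + 137.990(0.9122 − x) = 125.2708584
(136.976 − 137.990)x = -0.6036196  ⇒  x = 0.59529, y = 0.31691
Du-137: 59.53%, Du-138: 31.69%.

31.69%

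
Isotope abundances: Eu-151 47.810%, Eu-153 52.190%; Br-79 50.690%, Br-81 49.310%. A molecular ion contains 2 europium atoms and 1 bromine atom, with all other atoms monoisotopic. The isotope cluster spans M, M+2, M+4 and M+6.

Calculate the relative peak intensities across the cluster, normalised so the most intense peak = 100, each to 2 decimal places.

30.16 : 95.19 : 100.00 : 34.96

Europium pattern (n=2): 0.22857961 : 0.49904078 : 0.27237961
Bromine pattern (n=1): 0.5069 : 0.4931
Convolve the two distributions (both contribute in 2-u steps):
  M: 0.22857961×0.5069 = 0.115867
  M+2: 0.22857961×0.4931 + 0.49904078×0.5069 = 0.365676
  M+4: 0.49904078×0.4931 + 0.27237961×0.5069 = 0.384146
  M+6: 0.27237961×0.4931 = 0.134310
Scale to base peak (0.384146) = 100: 30.16 : 95.19 : 100.00 : 34.96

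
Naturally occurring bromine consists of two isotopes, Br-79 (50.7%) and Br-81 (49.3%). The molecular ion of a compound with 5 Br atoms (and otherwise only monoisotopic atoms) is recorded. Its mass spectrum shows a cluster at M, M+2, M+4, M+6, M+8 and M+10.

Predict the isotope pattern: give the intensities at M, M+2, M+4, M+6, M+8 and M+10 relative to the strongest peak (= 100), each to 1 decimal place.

10.6 : 51.4 : 100.0 : 97.2 : 47.3 : 9.2

Expanding (0.507 + 0.493)^5:
P(M) = 0.507^5 = 0.033500
P(M+2) = 5 × 0.507^4 × 0.493^1 = 0.162873
P(M+4) = 10 × 0.507^3 × 0.493^2 = 0.316751
P(M+6) = 10 × 0.507^2 × 0.493^3 = 0.308004
P(M+8) = 5 × 0.507^1 × 0.493^4 = 0.149750
P(M+10) = 0.493^5 = 0.029123
The M+4 peak is largest (0.316751); scaling to 100 gives 10.6 : 51.4 : 100.0 : 97.2 : 47.3 : 9.2.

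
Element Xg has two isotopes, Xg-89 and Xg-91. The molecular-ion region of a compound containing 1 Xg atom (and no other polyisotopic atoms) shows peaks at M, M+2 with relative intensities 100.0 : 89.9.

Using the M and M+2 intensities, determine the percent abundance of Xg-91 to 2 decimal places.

Write p for the Xg-89 fraction. I(M+2)/I(M) = [C(1,1)·p^0·(1−p)] / p^1 = 1·(1−p)/p = 89.9/100.0 = 0.8990
(1−p)/p = 0.8990/1 = 0.8990  ⇒  p = 1/(1 + 0.8990) = 0.5266
Xg-89: 52.66%, Xg-91: 47.34%.

47.34%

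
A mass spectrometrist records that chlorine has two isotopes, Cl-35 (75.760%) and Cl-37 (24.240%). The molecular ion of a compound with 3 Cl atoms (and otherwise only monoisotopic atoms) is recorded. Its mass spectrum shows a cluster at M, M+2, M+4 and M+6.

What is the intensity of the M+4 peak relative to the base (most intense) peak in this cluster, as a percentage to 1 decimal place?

30.7%

(0.75760 + 0.24240)^3 gives M 0.4348, M+2 0.4174, M+4 0.1335, M+6 0.0142; the largest is M.
P(M) = C(3,0) × 0.75760^3 × 0.24240^0 = 1 × 0.4348304 × 1.0000 = 0.434830 (base)
P(M+4) = C(3,2) × 0.75760^1 × 0.24240^2 = 3 × 0.7576 × 0.05875776 = 0.133545
Relative intensity = 0.133545 / 0.434830 × 100 = 30.7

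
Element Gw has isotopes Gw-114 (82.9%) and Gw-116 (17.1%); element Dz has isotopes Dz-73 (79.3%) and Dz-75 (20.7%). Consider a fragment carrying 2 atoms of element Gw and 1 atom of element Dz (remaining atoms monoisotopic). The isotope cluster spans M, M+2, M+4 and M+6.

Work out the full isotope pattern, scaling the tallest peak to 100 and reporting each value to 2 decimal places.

100.00 : 67.36 : 15.02 : 1.11

Element Gw pattern (n=2): 0.687241 : 0.283518 : 0.029241
Element Dz pattern (n=1): 0.7930 : 0.2070
Convolve the two distributions (both contribute in 2-u steps):
  M: 0.687241×0.7930 = 0.544982
  M+2: 0.687241×0.2070 + 0.283518×0.7930 = 0.367089
  M+4: 0.283518×0.2070 + 0.029241×0.7930 = 0.081876
  M+6: 0.029241×0.2070 = 0.006053
Scale to base peak (0.544982) = 100: 100.00 : 67.36 : 15.02 : 1.11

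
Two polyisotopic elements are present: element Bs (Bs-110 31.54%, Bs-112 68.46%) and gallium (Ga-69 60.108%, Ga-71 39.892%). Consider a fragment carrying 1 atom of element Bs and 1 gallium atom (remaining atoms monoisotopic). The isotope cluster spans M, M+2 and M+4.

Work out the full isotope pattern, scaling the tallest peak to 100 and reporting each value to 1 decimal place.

Element Bs pattern (n=1): 0.3154 : 0.6846
Gallium pattern (n=1): 0.60108 : 0.39892
Convolve the two distributions (both contribute in 2-u steps):
  M: 0.3154×0.60108 = 0.189581
  M+2: 0.3154×0.39892 + 0.6846×0.60108 = 0.537319
  M+4: 0.6846×0.39892 = 0.273101
Scale to base peak (0.537319) = 100: 35.3 : 100.0 : 50.8

35.3 : 100.0 : 50.8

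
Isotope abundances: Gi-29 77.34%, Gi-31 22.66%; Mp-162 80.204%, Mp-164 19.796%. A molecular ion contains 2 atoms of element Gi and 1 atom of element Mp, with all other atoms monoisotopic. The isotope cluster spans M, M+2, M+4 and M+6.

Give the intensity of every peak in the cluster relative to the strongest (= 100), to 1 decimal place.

100.0 : 83.3 : 23.0 : 2.1

Element Gi pattern (n=2): 0.59814756 : 0.35050488 : 0.05134756
Element Mp pattern (n=1): 0.80204 : 0.19796
Convolve the two distributions (both contribute in 2-u steps):
  M: 0.59814756×0.80204 = 0.479738
  M+2: 0.59814756×0.19796 + 0.35050488×0.80204 = 0.399528
  M+4: 0.35050488×0.19796 + 0.05134756×0.80204 = 0.110569
  M+6: 0.05134756×0.19796 = 0.010165
Scale to base peak (0.479738) = 100: 100.0 : 83.3 : 23.0 : 2.1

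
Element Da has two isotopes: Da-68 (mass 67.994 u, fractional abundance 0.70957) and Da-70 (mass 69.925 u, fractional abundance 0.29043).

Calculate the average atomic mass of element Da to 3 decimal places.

The abundance-weighted mean is 0.70957 × 67.994 + 0.29043 × 69.925
= 48.2465 + 20.3083 = 68.5548 u

68.555 u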